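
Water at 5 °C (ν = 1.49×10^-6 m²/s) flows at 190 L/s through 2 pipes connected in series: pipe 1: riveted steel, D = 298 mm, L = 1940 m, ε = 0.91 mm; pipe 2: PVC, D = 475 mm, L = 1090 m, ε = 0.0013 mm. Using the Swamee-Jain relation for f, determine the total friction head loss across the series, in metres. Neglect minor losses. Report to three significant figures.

H ≈ 67.5 m

Pipe 1: V = 2.724 m/s, Re = 5.45×10^5, ε/D = 0.00305, f = 0.02665, h_1 = f(L/D)V²/2g = 65.61 m
Pipe 2: V = 1.072 m/s, Re = 3.42×10^5, ε/D = 2.74×10^-6, f = 0.01406, h_2 = f(L/D)V²/2g = 1.891 m
Series → Q common, losses add: H = Σh = 67.50 m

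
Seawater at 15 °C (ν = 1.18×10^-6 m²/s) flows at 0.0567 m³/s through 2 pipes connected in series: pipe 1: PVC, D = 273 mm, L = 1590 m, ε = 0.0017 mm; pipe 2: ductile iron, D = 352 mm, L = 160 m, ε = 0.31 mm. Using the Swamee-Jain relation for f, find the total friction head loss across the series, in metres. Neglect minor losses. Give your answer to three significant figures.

H ≈ 4.41 m

Pipe 1: V = 0.9687 m/s, Re = 2.24×10^5, ε/D = 6.23×10^-6, f = 0.01525, h_1 = f(L/D)V²/2g = 4.249 m
Pipe 2: V = 0.5827 m/s, Re = 1.74×10^5, ε/D = 8.81×10^-4, f = 0.02091, h_2 = f(L/D)V²/2g = 0.1644 m
Series → Q common, losses add: H = Σh = 4.413 m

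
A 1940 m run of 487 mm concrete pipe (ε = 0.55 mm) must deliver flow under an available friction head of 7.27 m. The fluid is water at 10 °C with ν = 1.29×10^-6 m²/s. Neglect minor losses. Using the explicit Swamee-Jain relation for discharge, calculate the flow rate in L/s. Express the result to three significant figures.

Q ≈ 245 L/s

Swamee-Jain (Type II): Q = -0.965·√(gD⁵h_f/L)·ln[ε/(3.7D) + √(3.17ν²L/(gD³h_f))]
√(gD⁵h_f/L) = √(9.81·0.487⁵·7.27/1940) = 0.03173
ε/(3.7D) = 3.05×10^-4; √(3.17ν²L/(gD³h_f)) = 3.52×10^-5
Q = -0.965·0.03173·ln(3.405×10^-4) = 0.2445 m³/s
Check: V = 1.31 m/s, Re = 4.96×10^5, f = 0.02091, h_f = 7.31 m ≈ 7.27 m ✓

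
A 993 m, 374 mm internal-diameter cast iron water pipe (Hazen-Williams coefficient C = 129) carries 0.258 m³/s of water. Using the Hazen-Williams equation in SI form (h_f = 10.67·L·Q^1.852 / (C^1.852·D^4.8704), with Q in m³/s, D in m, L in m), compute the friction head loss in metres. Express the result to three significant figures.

h_f = 10.67·993·0.258^1.852 / (129^1.852·0.374^4.8704) = 12.79 m

h_f ≈ 12.8 m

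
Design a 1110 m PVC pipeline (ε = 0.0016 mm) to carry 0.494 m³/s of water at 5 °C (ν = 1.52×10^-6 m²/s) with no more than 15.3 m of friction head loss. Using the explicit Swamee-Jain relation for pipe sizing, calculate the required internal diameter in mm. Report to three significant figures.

Swamee-Jain (Type III): D = 0.66·[ε^1.25·(LQ²/(gh_f))^4.75 + ν·Q^9.4·(L/(gh_f))^5.2]^0.04
LQ²/(gh_f) = 1.805; L/(gh_f) = 7.395
Term 1 = ε^1.25·(…)^4.75 = 9.40×10^-7; Term 2 = ν·Q^9.4·(…)^5.2 = 6.63×10^-5
D = 0.66·(9.40×10^-7 + 6.63×10^-5)^0.04 = 0.4494 m = 449 mm
Check: V = 3.11 m/s, Re = 9.21×10^5, f = 0.01186, h_f = 14.5 m ≈ 15.3 m ✓

D ≈ 449 mm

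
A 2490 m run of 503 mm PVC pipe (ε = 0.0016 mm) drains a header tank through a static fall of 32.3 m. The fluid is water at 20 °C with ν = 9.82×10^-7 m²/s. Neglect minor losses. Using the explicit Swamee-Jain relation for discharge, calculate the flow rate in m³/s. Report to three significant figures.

Q ≈ 0.688 m³/s

Swamee-Jain (Type II): Q = -0.965·√(gD⁵h_f/L)·ln[ε/(3.7D) + √(3.17ν²L/(gD³h_f))]
√(gD⁵h_f/L) = √(9.81·0.503⁵·32.3/2490) = 0.06401
ε/(3.7D) = 8.60×10^-7; √(3.17ν²L/(gD³h_f)) = 1.37×10^-5
Q = -0.965·0.06401·ln(1.460×10^-5) = 0.6878 m³/s
Check: V = 3.46 m/s, Re = 1.77×10^6, f = 0.01068, h_f = 32.3 m ≈ 32.3 m ✓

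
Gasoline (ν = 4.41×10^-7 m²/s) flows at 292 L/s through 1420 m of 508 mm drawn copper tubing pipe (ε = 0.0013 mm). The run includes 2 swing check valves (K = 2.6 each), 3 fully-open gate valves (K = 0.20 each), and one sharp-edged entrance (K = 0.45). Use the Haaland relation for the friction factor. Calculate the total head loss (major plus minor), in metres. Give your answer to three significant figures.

V = 4Q/(πD²) = 1.441 m/s; V²/2g = 0.1058 m
Re = 1.66×10^6, ε/D = 2.56×10^-6 → f = 0.01072 (Haaland)
Major: h_f = f(L/D)·V²/2g = 0.01072·2795·0.1058 = 3.169 m
Minor: ΣK = 6.25; h_m = ΣK·V²/2g = 0.6612 m
Total H_L = 3.169 + 0.6612 = 3.831 m

H_L ≈ 3.83 m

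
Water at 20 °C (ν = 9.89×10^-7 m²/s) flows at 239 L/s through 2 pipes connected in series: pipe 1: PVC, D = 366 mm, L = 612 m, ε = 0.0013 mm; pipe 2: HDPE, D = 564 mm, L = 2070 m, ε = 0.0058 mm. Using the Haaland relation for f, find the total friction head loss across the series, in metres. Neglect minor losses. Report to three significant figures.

H ≈ 7.49 m

Pipe 1: V = 2.272 m/s, Re = 8.41×10^5, ε/D = 3.55×10^-6, f = 0.01198, h_1 = f(L/D)V²/2g = 5.271 m
Pipe 2: V = 0.9566 m/s, Re = 5.46×10^5, ε/D = 1.03×10^-5, f = 0.01299, h_2 = f(L/D)V²/2g = 2.223 m
Series → Q common, losses add: H = Σh = 7.494 m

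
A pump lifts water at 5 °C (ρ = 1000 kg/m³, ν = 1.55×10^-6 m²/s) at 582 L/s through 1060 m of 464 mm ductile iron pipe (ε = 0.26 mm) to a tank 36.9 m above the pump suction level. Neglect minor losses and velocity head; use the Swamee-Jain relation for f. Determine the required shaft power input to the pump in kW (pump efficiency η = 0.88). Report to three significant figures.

P_shaft ≈ 398 kW

V = 4Q/(πD²) = 3.442 m/s; Re = 1.03×10^6; ε/D = 5.60×10^-4; f = 0.01768
h_f = f(L/D)V²/2g = 24.39 m
Total head H = z + h_f = 36.9 + 24.39 = 61.29 m
P_hyd = ρgQH = 1000·9.81·0.582·61.29 = 349.9 kW
P_shaft = P_hyd/η = 349.9/0.88 = 397.6 kW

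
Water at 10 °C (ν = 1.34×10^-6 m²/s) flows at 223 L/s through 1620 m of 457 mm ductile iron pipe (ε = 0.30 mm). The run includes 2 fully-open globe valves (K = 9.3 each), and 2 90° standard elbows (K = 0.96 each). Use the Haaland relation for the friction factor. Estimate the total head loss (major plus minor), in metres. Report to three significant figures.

H_L ≈ 8.13 m

V = 4Q/(πD²) = 1.360 m/s; V²/2g = 0.09420 m
Re = 4.64×10^5, ε/D = 6.56×10^-4 → f = 0.01856 (Haaland)
Major: h_f = f(L/D)·V²/2g = 0.01856·3545·0.09420 = 6.197 m
Minor: ΣK = 20.5; h_m = ΣK·V²/2g = 1.933 m
Total H_L = 6.197 + 1.933 = 8.130 m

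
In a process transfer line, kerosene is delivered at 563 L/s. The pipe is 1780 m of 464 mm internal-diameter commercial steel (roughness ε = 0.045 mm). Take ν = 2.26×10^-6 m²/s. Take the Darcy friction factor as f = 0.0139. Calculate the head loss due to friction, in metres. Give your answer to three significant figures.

V = 4Q/(πD²) = 4·0.563/(π·0.464²) = 3.330 m/s
h_f = f(L/D)V²/(2g) = 0.01390·(1780/0.464)·3.330²/(2·9.81) = 30.13 m

h_f ≈ 30.1 m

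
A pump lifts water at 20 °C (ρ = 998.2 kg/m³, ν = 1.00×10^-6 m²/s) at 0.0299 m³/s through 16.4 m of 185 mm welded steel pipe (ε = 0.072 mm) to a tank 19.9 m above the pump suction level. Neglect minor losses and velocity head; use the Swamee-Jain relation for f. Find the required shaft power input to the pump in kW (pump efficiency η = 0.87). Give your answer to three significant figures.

V = 4Q/(πD²) = 1.112 m/s; Re = 2.06×10^5; ε/D = 3.89×10^-4; f = 0.01827
h_f = f(L/D)V²/2g = 0.1021 m
Total head H = z + h_f = 19.9 + 0.1021 = 20.00 m
P_hyd = ρgQH = 998.2·9.81·0.0299·20.00 = 5.856 kW
P_shaft = P_hyd/η = 5.856/0.87 = 6.732 kW

P_shaft ≈ 6.73 kW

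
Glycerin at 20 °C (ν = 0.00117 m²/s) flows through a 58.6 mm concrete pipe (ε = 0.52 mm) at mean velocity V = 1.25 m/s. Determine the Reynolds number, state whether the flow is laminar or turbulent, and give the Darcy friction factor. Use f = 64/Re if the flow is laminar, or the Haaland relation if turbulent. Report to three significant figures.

Re = VD/ν = 1.250·0.0586/0.00117 = 62.6
Re < 2300 → laminar → f = 64/Re = 1.022

Re ≈ 62.6; laminar; f = 64/Re ≈ 1.02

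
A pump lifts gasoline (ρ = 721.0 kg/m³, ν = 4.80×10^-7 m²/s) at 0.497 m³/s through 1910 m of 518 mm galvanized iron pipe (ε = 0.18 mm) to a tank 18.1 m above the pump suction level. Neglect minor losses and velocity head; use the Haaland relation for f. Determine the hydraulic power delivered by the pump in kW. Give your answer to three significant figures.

P_hyd ≈ 121 kW

V = 4Q/(πD²) = 2.358 m/s; Re = 2.55×10^6; ε/D = 3.47×10^-4; f = 0.01568
h_f = f(L/D)V²/2g = 16.39 m
Total head H = z + h_f = 18.1 + 16.39 = 34.49 m
P_hyd = ρgQH = 721.0·9.81·0.497·34.49 = 121.2 kW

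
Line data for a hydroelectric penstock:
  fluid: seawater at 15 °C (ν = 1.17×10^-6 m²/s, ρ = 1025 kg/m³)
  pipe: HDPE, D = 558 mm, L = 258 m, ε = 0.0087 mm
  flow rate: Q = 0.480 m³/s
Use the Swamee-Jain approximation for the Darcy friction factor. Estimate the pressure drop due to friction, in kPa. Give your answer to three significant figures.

V = 4Q/(πD²) = 4·0.480/(π·0.558²) = 1.963 m/s
Re = VD/ν = 1.963·0.558/1.17×10^-6 = 9.36×10^5 → turbulent
ε/D = 0.0087/558 = 1.56×10^-5
Swamee-Jain: f = 0.01210
h_f = f(L/D)V²/(2g) = 0.01210·(258/0.558)·1.963²/(2·9.81) = 1.098 m
Δp = ρg·h_f = 1025·9.81·1.098 = 11.05 kPa

Δp ≈ 11.0 kPa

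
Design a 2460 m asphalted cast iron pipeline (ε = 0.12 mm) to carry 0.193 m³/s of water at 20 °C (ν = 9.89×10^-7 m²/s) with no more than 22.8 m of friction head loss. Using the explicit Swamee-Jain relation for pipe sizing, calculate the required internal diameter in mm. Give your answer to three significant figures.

D ≈ 358 mm

Swamee-Jain (Type III): D = 0.66·[ε^1.25·(LQ²/(gh_f))^4.75 + ν·Q^9.4·(L/(gh_f))^5.2]^0.04
LQ²/(gh_f) = 0.4097; L/(gh_f) = 11.00
Term 1 = ε^1.25·(…)^4.75 = 1.81×10^-7; Term 2 = ν·Q^9.4·(…)^5.2 = 4.95×10^-8
D = 0.66·(1.81×10^-7 + 4.95×10^-8)^0.04 = 0.3581 m = 358 mm
Check: V = 1.92 m/s, Re = 6.94×10^5, f = 0.01633, h_f = 21.0 m ≈ 22.8 m ✓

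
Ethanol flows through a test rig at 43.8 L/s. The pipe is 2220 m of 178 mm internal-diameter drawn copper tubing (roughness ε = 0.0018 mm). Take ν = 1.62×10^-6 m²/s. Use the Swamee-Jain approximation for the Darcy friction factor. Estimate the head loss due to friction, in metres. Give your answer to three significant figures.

h_f ≈ 31.0 m

V = 4Q/(πD²) = 4·0.0438/(π·0.178²) = 1.760 m/s
Re = VD/ν = 1.760·0.178/1.62×10^-6 = 1.93×10^5 → turbulent
ε/D = 0.0018/178 = 1.01×10^-5
Swamee-Jain: f = 0.01573
h_f = f(L/D)V²/(2g) = 0.01573·(2220/0.178)·1.760²/(2·9.81) = 30.97 m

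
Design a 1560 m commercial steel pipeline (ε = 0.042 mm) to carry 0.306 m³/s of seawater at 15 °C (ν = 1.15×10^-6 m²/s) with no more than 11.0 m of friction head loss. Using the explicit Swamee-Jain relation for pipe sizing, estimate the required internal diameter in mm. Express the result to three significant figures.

Swamee-Jain (Type III): D = 0.66·[ε^1.25·(LQ²/(gh_f))^4.75 + ν·Q^9.4·(L/(gh_f))^5.2]^0.04
LQ²/(gh_f) = 1.354; L/(gh_f) = 14.46
Term 1 = ε^1.25·(…)^4.75 = 1.42×10^-5; Term 2 = ν·Q^9.4·(…)^5.2 = 1.81×10^-5
D = 0.66·(1.42×10^-5 + 1.81×10^-5)^0.04 = 0.4365 m = 436 mm
Check: V = 2.05 m/s, Re = 7.76×10^5, f = 0.01376, h_f = 10.5 m ≈ 11.0 m ✓

D ≈ 436 mm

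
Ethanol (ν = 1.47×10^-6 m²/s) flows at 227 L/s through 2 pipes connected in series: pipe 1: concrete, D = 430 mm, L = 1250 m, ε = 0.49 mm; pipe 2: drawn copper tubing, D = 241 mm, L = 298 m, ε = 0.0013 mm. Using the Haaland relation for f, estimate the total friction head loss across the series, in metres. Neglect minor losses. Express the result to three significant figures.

H ≈ 26.4 m

Pipe 1: V = 1.563 m/s, Re = 4.57×10^5, ε/D = 0.00114, f = 0.02084, h_1 = f(L/D)V²/2g = 7.543 m
Pipe 2: V = 4.976 m/s, Re = 8.16×10^5, ε/D = 5.39×10^-6, f = 0.01207, h_2 = f(L/D)V²/2g = 18.84 m
Series → Q common, losses add: H = Σh = 26.39 m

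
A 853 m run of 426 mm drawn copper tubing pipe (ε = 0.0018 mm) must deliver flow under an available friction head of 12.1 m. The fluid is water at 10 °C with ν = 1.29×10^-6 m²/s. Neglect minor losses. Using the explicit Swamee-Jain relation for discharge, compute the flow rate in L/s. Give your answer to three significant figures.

Swamee-Jain (Type II): Q = -0.965·√(gD⁵h_f/L)·ln[ε/(3.7D) + √(3.17ν²L/(gD³h_f))]
√(gD⁵h_f/L) = √(9.81·0.426⁵·12.1/853) = 0.04419
ε/(3.7D) = 1.14×10^-6; √(3.17ν²L/(gD³h_f)) = 2.21×10^-5
Q = -0.965·0.04419·ln(2.329×10^-5) = 0.4549 m³/s
Check: V = 3.19 m/s, Re = 1.05×10^6, f = 0.01161, h_f = 12.1 m ≈ 12.1 m ✓

Q ≈ 455 L/s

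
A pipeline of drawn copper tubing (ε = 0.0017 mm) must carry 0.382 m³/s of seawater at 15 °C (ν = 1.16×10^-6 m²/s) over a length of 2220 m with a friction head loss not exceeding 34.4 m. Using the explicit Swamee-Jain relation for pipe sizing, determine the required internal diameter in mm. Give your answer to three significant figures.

Swamee-Jain (Type III): D = 0.66·[ε^1.25·(LQ²/(gh_f))^4.75 + ν·Q^9.4·(L/(gh_f))^5.2]^0.04
LQ²/(gh_f) = 0.9600; L/(gh_f) = 6.578
Term 1 = ε^1.25·(…)^4.75 = 5.06×10^-8; Term 2 = ν·Q^9.4·(…)^5.2 = 2.46×10^-6
D = 0.66·(5.06×10^-8 + 2.46×10^-6)^0.04 = 0.3940 m = 394 mm
Check: V = 3.13 m/s, Re = 1.06×10^6, f = 0.01160, h_f = 32.7 m ≈ 34.4 m ✓

D ≈ 394 mm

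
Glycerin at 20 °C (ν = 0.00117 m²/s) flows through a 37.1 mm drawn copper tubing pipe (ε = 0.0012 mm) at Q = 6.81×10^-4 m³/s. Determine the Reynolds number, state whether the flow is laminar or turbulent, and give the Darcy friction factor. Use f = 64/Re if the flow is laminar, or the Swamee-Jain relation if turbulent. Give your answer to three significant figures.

V = 4Q/(πD²) = 0.6300 m/s
Re = VD/ν = 0.6300·0.0371/0.00117 = 20.0
Re < 2300 → laminar → f = 64/Re = 3.204

Re ≈ 20.0; laminar; f = 64/Re ≈ 3.20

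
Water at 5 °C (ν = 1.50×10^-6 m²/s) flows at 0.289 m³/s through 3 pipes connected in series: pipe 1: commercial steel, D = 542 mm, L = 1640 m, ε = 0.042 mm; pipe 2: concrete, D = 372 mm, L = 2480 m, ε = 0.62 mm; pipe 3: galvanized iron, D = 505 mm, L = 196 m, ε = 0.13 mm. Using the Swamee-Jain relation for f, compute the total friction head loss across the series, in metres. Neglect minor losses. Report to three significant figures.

Pipe 1: V = 1.253 m/s, Re = 4.53×10^5, ε/D = 7.75×10^-5, f = 0.01438, h_1 = f(L/D)V²/2g = 3.479 m
Pipe 2: V = 2.659 m/s, Re = 6.59×10^5, ε/D = 0.00167, f = 0.02274, h_2 = f(L/D)V²/2g = 54.64 m
Pipe 3: V = 1.443 m/s, Re = 4.86×10^5, ε/D = 2.57×10^-4, f = 0.01606, h_3 = f(L/D)V²/2g = 0.6613 m
Series → Q common, losses add: H = Σh = 58.78 m

H ≈ 58.8 m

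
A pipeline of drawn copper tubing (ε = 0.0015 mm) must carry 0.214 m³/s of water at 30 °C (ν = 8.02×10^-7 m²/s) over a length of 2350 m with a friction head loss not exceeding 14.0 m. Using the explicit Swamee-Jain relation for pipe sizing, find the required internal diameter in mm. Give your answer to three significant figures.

Swamee-Jain (Type III): D = 0.66·[ε^1.25·(LQ²/(gh_f))^4.75 + ν·Q^9.4·(L/(gh_f))^5.2]^0.04
LQ²/(gh_f) = 0.7836; L/(gh_f) = 17.11
Term 1 = ε^1.25·(…)^4.75 = 1.65×10^-8; Term 2 = ν·Q^9.4·(…)^5.2 = 1.05×10^-6
D = 0.66·(1.65×10^-8 + 1.05×10^-6)^0.04 = 0.3808 m = 381 mm
Check: V = 1.88 m/s, Re = 8.92×10^5, f = 0.01193, h_f = 13.2 m ≈ 14.0 m ✓

D ≈ 381 mm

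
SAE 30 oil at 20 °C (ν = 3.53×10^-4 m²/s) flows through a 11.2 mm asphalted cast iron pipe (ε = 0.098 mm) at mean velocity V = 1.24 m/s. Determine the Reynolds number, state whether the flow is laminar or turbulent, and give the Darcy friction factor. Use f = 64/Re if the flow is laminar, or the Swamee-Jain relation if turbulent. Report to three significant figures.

Re = VD/ν = 1.240·0.0112/3.53×10^-4 = 39.3
Re < 2300 → laminar → f = 64/Re = 1.627

Re ≈ 39.3; laminar; f = 64/Re ≈ 1.63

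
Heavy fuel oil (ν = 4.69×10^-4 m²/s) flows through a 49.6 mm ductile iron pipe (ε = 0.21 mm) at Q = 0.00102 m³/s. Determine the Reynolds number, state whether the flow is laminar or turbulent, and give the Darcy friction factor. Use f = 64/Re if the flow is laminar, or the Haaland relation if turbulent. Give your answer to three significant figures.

Re ≈ 55.8; laminar; f = 64/Re ≈ 1.15

V = 4Q/(πD²) = 0.5279 m/s
Re = VD/ν = 0.5279·0.0496/4.69×10^-4 = 55.8
Re < 2300 → laminar → f = 64/Re = 1.146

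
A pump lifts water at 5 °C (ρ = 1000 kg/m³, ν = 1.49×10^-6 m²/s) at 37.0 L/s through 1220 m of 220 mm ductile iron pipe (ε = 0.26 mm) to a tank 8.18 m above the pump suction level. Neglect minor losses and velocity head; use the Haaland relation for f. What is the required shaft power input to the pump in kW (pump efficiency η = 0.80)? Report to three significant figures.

P_shaft ≈ 6.38 kW

V = 4Q/(πD²) = 0.9733 m/s; Re = 1.44×10^5; ε/D = 0.00118; f = 0.02200
h_f = f(L/D)V²/2g = 5.892 m
Total head H = z + h_f = 8.18 + 5.892 = 14.07 m
P_hyd = ρgQH = 1000·9.81·0.0370·14.07 = 5.108 kW
P_shaft = P_hyd/η = 5.108/0.80 = 6.385 kW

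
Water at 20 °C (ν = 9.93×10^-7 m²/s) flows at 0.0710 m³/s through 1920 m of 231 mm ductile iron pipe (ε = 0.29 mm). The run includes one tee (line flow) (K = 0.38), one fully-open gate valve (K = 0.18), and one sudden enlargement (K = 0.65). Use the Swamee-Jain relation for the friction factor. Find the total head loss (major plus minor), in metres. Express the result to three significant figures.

H_L ≈ 26.4 m

V = 4Q/(πD²) = 1.694 m/s; V²/2g = 0.1463 m
Re = 3.94×10^5, ε/D = 0.00126 → f = 0.02154 (Swamee-Jain)
Major: h_f = f(L/D)·V²/2g = 0.02154·8312·0.1463 = 26.19 m
Minor: ΣK = 1.21; h_m = ΣK·V²/2g = 0.1770 m
Total H_L = 26.19 + 0.1770 = 26.37 m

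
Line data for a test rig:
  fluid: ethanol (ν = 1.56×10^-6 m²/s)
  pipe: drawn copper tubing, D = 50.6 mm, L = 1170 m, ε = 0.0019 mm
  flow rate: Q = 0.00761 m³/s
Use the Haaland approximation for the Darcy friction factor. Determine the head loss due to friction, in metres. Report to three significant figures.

V = 4Q/(πD²) = 4·0.00761/(π·0.0506²) = 3.784 m/s
Re = VD/ν = 3.784·0.0506/1.56×10^-6 = 1.23×10^5 → turbulent
ε/D = 0.0019/50.6 = 3.75×10^-5
Haaland: f = 0.01726
h_f = f(L/D)V²/(2g) = 0.01726·(1170/0.0506)·3.784²/(2·9.81) = 291.3 m

h_f ≈ 291 m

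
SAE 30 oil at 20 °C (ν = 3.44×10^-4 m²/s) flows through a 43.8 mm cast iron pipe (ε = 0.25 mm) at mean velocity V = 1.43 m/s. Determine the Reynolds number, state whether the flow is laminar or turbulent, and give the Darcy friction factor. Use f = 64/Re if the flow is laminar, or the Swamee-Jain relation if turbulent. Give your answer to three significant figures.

Re ≈ 182; laminar; f = 64/Re ≈ 0.352

Re = VD/ν = 1.430·0.0438/3.44×10^-4 = 182
Re < 2300 → laminar → f = 64/Re = 0.3515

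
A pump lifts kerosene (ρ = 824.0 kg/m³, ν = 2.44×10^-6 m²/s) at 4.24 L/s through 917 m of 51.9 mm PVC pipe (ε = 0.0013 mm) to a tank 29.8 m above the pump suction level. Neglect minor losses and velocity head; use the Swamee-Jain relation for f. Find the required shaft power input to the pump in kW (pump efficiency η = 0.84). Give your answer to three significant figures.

P_shaft ≈ 4.41 kW

V = 4Q/(πD²) = 2.004 m/s; Re = 4.26×10^4; ε/D = 2.50×10^-5; f = 0.02162
h_f = f(L/D)V²/2g = 78.21 m
Total head H = z + h_f = 29.8 + 78.21 = 108.0 m
P_hyd = ρgQH = 824.0·9.81·0.00424·108.0 = 3.702 kW
P_shaft = P_hyd/η = 3.702/0.84 = 4.407 kW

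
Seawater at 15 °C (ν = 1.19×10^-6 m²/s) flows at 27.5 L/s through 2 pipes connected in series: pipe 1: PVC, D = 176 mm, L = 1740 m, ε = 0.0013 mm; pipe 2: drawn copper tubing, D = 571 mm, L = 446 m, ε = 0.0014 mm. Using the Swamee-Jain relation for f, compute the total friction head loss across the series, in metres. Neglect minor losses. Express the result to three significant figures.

Pipe 1: V = 1.130 m/s, Re = 1.67×10^5, ε/D = 7.39×10^-6, f = 0.01615, h_1 = f(L/D)V²/2g = 10.40 m
Pipe 2: V = 0.1074 m/s, Re = 5.15×10^4, ε/D = 2.45×10^-6, f = 0.02063, h_2 = f(L/D)V²/2g = 0.009472 m
Series → Q common, losses add: H = Σh = 10.41 m

H ≈ 10.4 m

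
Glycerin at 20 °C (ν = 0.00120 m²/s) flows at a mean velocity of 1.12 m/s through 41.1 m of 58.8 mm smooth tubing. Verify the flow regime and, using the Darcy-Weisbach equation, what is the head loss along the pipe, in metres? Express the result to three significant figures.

h_f ≈ 52.1 m

Re = VD/ν = 1.12·0.05880/0.00120 = 54.9 → laminar (Re < 2300)
f = 64/Re = 1.166
h_f = f(L/D)V²/(2g) = 1.166·(41.1/0.05880)·1.12²/(2·9.81) = 52.12 m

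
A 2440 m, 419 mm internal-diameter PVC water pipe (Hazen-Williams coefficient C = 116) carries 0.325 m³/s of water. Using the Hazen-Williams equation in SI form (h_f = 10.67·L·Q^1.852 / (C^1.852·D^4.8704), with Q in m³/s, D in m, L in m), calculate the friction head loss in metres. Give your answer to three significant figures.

h_f ≈ 33.7 m

h_f = 10.67·2440·0.325^1.852 / (116^1.852·0.419^4.8704) = 33.74 m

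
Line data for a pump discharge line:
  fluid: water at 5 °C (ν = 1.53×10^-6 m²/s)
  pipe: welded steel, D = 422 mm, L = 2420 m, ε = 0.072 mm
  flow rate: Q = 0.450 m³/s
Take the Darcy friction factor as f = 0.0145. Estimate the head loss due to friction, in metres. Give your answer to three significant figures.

h_f ≈ 43.9 m

V = 4Q/(πD²) = 4·0.450/(π·0.422²) = 3.217 m/s
h_f = f(L/D)V²/(2g) = 0.01450·(2420/0.422)·3.217²/(2·9.81) = 43.87 m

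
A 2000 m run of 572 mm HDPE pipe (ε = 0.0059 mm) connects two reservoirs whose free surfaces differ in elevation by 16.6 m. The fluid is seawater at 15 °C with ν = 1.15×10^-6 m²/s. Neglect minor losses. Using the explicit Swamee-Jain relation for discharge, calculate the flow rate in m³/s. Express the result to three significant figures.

Q ≈ 0.739 m³/s

Swamee-Jain (Type II): Q = -0.965·√(gD⁵h_f/L)·ln[ε/(3.7D) + √(3.17ν²L/(gD³h_f))]
√(gD⁵h_f/L) = √(9.81·0.572⁵·16.6/2000) = 0.07061
ε/(3.7D) = 2.79×10^-6; √(3.17ν²L/(gD³h_f)) = 1.66×10^-5
Q = -0.965·0.07061·ln(1.937×10^-5) = 0.7394 m³/s
Check: V = 2.88 m/s, Re = 1.43×10^6, f = 0.01125, h_f = 16.6 m ≈ 16.6 m ✓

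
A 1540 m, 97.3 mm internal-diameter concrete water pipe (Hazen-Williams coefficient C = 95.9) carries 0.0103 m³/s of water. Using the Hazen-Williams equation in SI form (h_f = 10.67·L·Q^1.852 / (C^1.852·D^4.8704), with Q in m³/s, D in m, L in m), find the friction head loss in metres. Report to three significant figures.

h_f = 10.67·1540·0.0103^1.852 / (95.9^1.852·0.0973^4.8704) = 62.15 m

h_f ≈ 62.1 m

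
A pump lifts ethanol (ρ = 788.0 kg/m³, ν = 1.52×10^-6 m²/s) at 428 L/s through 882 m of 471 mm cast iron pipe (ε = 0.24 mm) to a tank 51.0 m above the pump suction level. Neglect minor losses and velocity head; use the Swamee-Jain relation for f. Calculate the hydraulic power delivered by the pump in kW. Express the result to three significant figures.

V = 4Q/(πD²) = 2.456 m/s; Re = 7.61×10^5; ε/D = 5.10×10^-4; f = 0.01752
h_f = f(L/D)V²/2g = 10.09 m
Total head H = z + h_f = 51.0 + 10.09 = 61.09 m
P_hyd = ρgQH = 788.0·9.81·0.428·61.09 = 202.1 kW

P_hyd ≈ 202 kW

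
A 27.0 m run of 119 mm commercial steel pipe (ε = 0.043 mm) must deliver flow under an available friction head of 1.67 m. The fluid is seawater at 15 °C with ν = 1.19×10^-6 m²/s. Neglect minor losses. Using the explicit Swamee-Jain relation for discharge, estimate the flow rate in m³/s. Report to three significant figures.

Swamee-Jain (Type II): Q = -0.965·√(gD⁵h_f/L)·ln[ε/(3.7D) + √(3.17ν²L/(gD³h_f))]
√(gD⁵h_f/L) = √(9.81·0.119⁵·1.67/27.0) = 0.003805
ε/(3.7D) = 9.77×10^-5; √(3.17ν²L/(gD³h_f)) = 6.63×10^-5
Q = -0.965·0.003805·ln(1.639×10^-4) = 0.03201 m³/s
Check: V = 2.88 m/s, Re = 2.88×10^5, f = 0.01754, h_f = 1.68 m ≈ 1.67 m ✓

Q ≈ 0.0320 m³/s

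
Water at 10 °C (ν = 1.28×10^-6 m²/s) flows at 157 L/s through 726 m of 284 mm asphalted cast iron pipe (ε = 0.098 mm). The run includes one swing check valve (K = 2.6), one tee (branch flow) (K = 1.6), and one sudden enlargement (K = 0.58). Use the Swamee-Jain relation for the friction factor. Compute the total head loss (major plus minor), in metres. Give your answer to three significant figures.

H_L ≈ 14.8 m

V = 4Q/(πD²) = 2.478 m/s; V²/2g = 0.3131 m
Re = 5.50×10^5, ε/D = 3.45×10^-4 → f = 0.01662 (Swamee-Jain)
Major: h_f = f(L/D)·V²/2g = 0.01662·2556·0.3131 = 13.30 m
Minor: ΣK = 4.78; h_m = ΣK·V²/2g = 1.496 m
Total H_L = 13.30 + 1.496 = 14.80 m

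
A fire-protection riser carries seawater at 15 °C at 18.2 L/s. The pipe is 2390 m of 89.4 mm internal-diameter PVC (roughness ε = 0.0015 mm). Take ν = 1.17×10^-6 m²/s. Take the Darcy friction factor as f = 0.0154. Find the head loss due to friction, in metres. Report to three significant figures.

V = 4Q/(πD²) = 4·0.0182/(π·0.0894²) = 2.899 m/s
h_f = f(L/D)V²/(2g) = 0.01540·(2390/0.0894)·2.899²/(2·9.81) = 176.4 m

h_f ≈ 176 m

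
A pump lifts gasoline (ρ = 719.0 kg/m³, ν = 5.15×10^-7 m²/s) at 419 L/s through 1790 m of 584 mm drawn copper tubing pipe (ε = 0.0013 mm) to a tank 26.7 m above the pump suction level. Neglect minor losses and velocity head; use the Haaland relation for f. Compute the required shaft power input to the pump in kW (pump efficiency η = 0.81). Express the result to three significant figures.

P_shaft ≈ 112 kW

V = 4Q/(πD²) = 1.564 m/s; Re = 1.77×10^6; ε/D = 2.23×10^-6; f = 0.01060
h_f = f(L/D)V²/2g = 4.051 m
Total head H = z + h_f = 26.7 + 4.051 = 30.75 m
P_hyd = ρgQH = 719.0·9.81·0.419·30.75 = 90.88 kW
P_shaft = P_hyd/η = 90.88/0.81 = 112.2 kW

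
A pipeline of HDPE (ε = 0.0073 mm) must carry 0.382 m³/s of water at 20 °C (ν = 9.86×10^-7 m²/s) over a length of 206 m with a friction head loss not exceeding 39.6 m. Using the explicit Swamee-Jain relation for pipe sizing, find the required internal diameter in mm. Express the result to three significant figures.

D ≈ 235 mm

Swamee-Jain (Type III): D = 0.66·[ε^1.25·(LQ²/(gh_f))^4.75 + ν·Q^9.4·(L/(gh_f))^5.2]^0.04
LQ²/(gh_f) = 0.07738; L/(gh_f) = 0.5303
Term 1 = ε^1.25·(…)^4.75 = 2.00×10^-12; Term 2 = ν·Q^9.4·(…)^5.2 = 4.29×10^-12
D = 0.66·(2.00×10^-12 + 4.29×10^-12)^0.04 = 0.2352 m = 235 mm
Check: V = 8.79 m/s, Re = 2.10×10^6, f = 0.01134, h_f = 39.1 m ≈ 39.6 m ✓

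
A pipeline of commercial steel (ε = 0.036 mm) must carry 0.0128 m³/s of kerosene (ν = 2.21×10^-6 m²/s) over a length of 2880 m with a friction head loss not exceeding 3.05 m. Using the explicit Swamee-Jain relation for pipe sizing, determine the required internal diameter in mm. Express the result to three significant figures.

D ≈ 198 mm

Swamee-Jain (Type III): D = 0.66·[ε^1.25·(LQ²/(gh_f))^4.75 + ν·Q^9.4·(L/(gh_f))^5.2]^0.04
LQ²/(gh_f) = 0.01577; L/(gh_f) = 96.26
Term 1 = ε^1.25·(…)^4.75 = 7.68×10^-15; Term 2 = ν·Q^9.4·(…)^5.2 = 7.34×10^-14
D = 0.66·(7.68×10^-15 + 7.34×10^-14)^0.04 = 0.1977 m = 198 mm
Check: V = 0.417 m/s, Re = 3.73×10^4, f = 0.02282, h_f = 2.95 m ≈ 3.05 m ✓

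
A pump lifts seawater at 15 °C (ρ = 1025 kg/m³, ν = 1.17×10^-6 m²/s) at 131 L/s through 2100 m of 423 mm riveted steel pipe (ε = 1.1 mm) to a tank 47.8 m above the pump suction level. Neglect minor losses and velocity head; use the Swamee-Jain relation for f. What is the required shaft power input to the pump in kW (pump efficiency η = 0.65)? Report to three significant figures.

V = 4Q/(πD²) = 0.9322 m/s; Re = 3.37×10^5; ε/D = 0.00260; f = 0.02573
h_f = f(L/D)V²/2g = 5.657 m
Total head H = z + h_f = 47.8 + 5.657 = 53.46 m
P_hyd = ρgQH = 1025·9.81·0.131·53.46 = 70.42 kW
P_shaft = P_hyd/η = 70.42/0.65 = 108.3 kW

P_shaft ≈ 108 kW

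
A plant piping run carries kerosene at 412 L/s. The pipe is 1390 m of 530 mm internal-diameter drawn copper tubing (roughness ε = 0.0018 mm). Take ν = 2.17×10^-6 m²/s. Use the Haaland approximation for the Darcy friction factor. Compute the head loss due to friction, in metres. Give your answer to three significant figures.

h_f ≈ 6.21 m

V = 4Q/(πD²) = 4·0.412/(π·0.530²) = 1.867 m/s
Re = VD/ν = 1.867·0.530/2.17×10^-6 = 4.56×10^5 → turbulent
ε/D = 0.0018/530 = 3.40×10^-6
Haaland: f = 0.01332
h_f = f(L/D)V²/(2g) = 0.01332·(1390/0.530)·1.867²/(2·9.81) = 6.207 m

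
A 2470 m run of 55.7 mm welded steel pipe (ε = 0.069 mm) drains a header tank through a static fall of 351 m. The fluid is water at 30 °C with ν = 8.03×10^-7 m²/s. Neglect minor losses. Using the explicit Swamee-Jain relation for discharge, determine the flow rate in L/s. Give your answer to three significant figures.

Q ≈ 6.47 L/s

Swamee-Jain (Type II): Q = -0.965·√(gD⁵h_f/L)·ln[ε/(3.7D) + √(3.17ν²L/(gD³h_f))]
√(gD⁵h_f/L) = √(9.81·0.0557⁵·351/2470) = 8.645×10^-4
ε/(3.7D) = 3.35×10^-4; √(3.17ν²L/(gD³h_f)) = 9.21×10^-5
Q = -0.965·8.645×10^-4·ln(4.269×10^-4) = 0.006473 m³/s
Check: V = 2.66 m/s, Re = 1.84×10^5, f = 0.02218, h_f = 354 m ≈ 351 m ✓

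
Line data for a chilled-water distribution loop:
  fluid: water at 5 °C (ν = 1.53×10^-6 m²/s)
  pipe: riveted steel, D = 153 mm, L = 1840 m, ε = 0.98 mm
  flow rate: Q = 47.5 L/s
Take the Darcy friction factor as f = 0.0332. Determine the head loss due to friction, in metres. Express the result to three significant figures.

V = 4Q/(πD²) = 4·0.0475/(π·0.153²) = 2.584 m/s
h_f = f(L/D)V²/(2g) = 0.03320·(1840/0.153)·2.584²/(2·9.81) = 135.8 m

h_f ≈ 136 m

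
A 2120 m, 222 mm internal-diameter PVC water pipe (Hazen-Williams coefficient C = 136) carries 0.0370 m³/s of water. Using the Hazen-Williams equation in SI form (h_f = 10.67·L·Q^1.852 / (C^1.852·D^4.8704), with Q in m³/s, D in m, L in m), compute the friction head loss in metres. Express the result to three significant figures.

h_f ≈ 8.61 m

h_f = 10.67·2120·0.0370^1.852 / (136^1.852·0.222^4.8704) = 8.610 m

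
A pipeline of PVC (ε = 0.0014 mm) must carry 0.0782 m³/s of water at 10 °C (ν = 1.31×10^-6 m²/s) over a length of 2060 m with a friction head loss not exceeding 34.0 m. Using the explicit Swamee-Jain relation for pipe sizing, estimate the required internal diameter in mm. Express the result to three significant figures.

Swamee-Jain (Type III): D = 0.66·[ε^1.25·(LQ²/(gh_f))^4.75 + ν·Q^9.4·(L/(gh_f))^5.2]^0.04
LQ²/(gh_f) = 0.03777; L/(gh_f) = 6.176
Term 1 = ε^1.25·(…)^4.75 = 8.40×10^-15; Term 2 = ν·Q^9.4·(…)^5.2 = 6.69×10^-13
D = 0.66·(8.40×10^-15 + 6.69×10^-13)^0.04 = 0.2152 m = 215 mm
Check: V = 2.15 m/s, Re = 3.53×10^5, f = 0.01403, h_f = 31.7 m ≈ 34.0 m ✓

D ≈ 215 mm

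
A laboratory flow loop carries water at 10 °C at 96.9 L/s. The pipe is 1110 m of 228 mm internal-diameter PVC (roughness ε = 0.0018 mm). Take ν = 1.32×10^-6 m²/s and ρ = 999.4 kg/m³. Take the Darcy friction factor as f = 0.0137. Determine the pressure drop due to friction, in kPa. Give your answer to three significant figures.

Δp ≈ 188 kPa

V = 4Q/(πD²) = 4·0.0969/(π·0.228²) = 2.373 m/s
h_f = f(L/D)V²/(2g) = 0.01370·(1110/0.228)·2.373²/(2·9.81) = 19.15 m
Δp = ρg·h_f = 999.4·9.81·19.15 = 187.7 kPa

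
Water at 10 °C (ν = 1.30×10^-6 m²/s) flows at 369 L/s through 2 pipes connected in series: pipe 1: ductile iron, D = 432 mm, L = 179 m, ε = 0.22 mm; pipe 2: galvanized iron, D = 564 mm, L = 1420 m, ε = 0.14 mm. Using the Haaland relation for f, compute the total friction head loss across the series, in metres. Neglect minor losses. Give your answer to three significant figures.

H ≈ 6.65 m

Pipe 1: V = 2.517 m/s, Re = 8.37×10^5, ε/D = 5.09×10^-4, f = 0.01732, h_1 = f(L/D)V²/2g = 2.318 m
Pipe 2: V = 1.477 m/s, Re = 6.41×10^5, ε/D = 2.48×10^-4, f = 0.01546, h_2 = f(L/D)V²/2g = 4.329 m
Series → Q common, losses add: H = Σh = 6.647 m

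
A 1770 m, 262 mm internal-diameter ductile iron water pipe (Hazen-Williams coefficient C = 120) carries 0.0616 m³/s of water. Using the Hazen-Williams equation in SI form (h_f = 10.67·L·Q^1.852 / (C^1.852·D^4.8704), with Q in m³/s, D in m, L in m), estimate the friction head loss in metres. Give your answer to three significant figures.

h_f = 10.67·1770·0.0616^1.852 / (120^1.852·0.262^4.8704) = 10.40 m

h_f ≈ 10.4 m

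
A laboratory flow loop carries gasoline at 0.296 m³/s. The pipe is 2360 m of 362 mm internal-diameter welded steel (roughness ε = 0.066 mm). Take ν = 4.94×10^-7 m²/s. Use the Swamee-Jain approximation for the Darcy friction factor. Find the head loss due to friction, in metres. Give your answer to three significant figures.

V = 4Q/(πD²) = 4·0.296/(π·0.362²) = 2.876 m/s
Re = VD/ν = 2.876·0.362/4.94×10^-7 = 2.11×10^6 → turbulent
ε/D = 0.066/362 = 1.82×10^-4
Swamee-Jain: f = 0.01407
h_f = f(L/D)V²/(2g) = 0.01407·(2360/0.362)·2.876²/(2·9.81) = 38.67 m

h_f ≈ 38.7 m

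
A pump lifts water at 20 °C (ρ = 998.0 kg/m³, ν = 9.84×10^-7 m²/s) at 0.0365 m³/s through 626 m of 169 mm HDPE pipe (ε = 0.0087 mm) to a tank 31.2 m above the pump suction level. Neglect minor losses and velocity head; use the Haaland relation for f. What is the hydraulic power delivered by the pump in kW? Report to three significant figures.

V = 4Q/(πD²) = 1.627 m/s; Re = 2.79×10^5; ε/D = 5.15×10^-5; f = 0.01497
h_f = f(L/D)V²/2g = 7.481 m
Total head H = z + h_f = 31.2 + 7.481 = 38.68 m
P_hyd = ρgQH = 998.0·9.81·0.0365·38.68 = 13.82 kW

P_hyd ≈ 13.8 kW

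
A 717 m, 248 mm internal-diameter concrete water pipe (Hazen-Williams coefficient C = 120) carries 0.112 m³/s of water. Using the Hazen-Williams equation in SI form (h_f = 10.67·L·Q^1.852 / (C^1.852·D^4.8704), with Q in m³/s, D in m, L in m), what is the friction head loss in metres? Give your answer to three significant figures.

h_f ≈ 16.7 m

h_f = 10.67·717·0.112^1.852 / (120^1.852·0.248^4.8704) = 16.65 m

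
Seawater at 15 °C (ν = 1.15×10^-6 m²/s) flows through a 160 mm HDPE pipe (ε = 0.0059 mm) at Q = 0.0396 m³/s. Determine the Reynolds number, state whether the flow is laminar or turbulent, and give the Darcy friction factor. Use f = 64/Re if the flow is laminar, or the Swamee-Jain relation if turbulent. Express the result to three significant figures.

V = 4Q/(πD²) = 1.970 m/s
Re = VD/ν = 1.970·0.160/1.15×10^-6 = 2.74×10^5
Re > 4000 → turbulent; ε/D = 3.69×10^-5
Swamee-Jain: f = 0.01502

Re ≈ 2.74×10^5; turbulent; f ≈ 0.0150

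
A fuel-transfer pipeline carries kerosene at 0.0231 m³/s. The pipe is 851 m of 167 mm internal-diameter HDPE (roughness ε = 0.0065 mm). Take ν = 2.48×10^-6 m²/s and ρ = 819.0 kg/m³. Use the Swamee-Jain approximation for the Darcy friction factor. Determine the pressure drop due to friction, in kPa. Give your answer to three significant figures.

V = 4Q/(πD²) = 4·0.0231/(π·0.167²) = 1.055 m/s
Re = VD/ν = 1.055·0.167/2.48×10^-6 = 7.10×10^4 → turbulent
ε/D = 0.0065/167 = 3.89×10^-5
Swamee-Jain: f = 0.01941
h_f = f(L/D)V²/(2g) = 0.01941·(851/0.167)·1.055²/(2·9.81) = 5.606 m
Δp = ρg·h_f = 819.0·9.81·5.606 = 45.04 kPa

Δp ≈ 45.0 kPa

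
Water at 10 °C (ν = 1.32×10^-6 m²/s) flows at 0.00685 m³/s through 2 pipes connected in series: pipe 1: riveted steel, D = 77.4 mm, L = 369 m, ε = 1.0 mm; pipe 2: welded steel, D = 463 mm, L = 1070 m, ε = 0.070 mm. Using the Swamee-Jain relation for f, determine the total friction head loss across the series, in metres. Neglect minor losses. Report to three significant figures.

H ≈ 21.8 m

Pipe 1: V = 1.456 m/s, Re = 8.54×10^4, ε/D = 0.0129, f = 0.04228, h_1 = f(L/D)V²/2g = 21.77 m
Pipe 2: V = 0.04069 m/s, Re = 1.43×10^4, ε/D = 1.51×10^-4, f = 0.02847, h_2 = f(L/D)V²/2g = 0.005550 m
Series → Q common, losses add: H = Σh = 21.78 m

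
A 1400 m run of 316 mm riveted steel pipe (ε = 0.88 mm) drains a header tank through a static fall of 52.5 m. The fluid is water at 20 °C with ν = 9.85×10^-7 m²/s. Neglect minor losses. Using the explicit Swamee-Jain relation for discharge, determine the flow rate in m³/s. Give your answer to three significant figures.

Q ≈ 0.236 m³/s

Swamee-Jain (Type II): Q = -0.965·√(gD⁵h_f/L)·ln[ε/(3.7D) + √(3.17ν²L/(gD³h_f))]
√(gD⁵h_f/L) = √(9.81·0.316⁵·52.5/1400) = 0.03405
ε/(3.7D) = 7.53×10^-4; √(3.17ν²L/(gD³h_f)) = 1.63×10^-5
Q = -0.965·0.03405·ln(7.689×10^-4) = 0.2356 m³/s
Check: V = 3.00 m/s, Re = 9.64×10^5, f = 0.02585, h_f = 52.7 m ≈ 52.5 m ✓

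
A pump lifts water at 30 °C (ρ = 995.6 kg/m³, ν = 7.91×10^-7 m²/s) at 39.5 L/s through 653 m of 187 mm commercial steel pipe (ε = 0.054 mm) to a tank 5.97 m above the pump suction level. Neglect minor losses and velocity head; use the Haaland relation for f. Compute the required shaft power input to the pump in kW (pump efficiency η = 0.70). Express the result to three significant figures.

V = 4Q/(πD²) = 1.438 m/s; Re = 3.40×10^5; ε/D = 2.89×10^-4; f = 0.01654
h_f = f(L/D)V²/2g = 6.089 m
Total head H = z + h_f = 5.97 + 6.089 = 12.06 m
P_hyd = ρgQH = 995.6·9.81·0.0395·12.06 = 4.652 kW
P_shaft = P_hyd/η = 4.652/0.70 = 6.646 kW

P_shaft ≈ 6.65 kW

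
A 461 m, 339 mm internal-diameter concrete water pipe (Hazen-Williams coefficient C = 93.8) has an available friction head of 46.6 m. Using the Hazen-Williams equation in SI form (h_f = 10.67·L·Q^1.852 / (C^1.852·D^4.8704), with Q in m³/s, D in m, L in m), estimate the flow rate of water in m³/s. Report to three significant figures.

Q ≈ 0.441 m³/s

Rearranging: Q = [h_f·C^1.852·D^4.8704 / (10.67·L)]^(1/1.852)
Q = [46.6·93.8^1.852·0.339^4.8704 / (10.67·461)]^0.540 = 0.4407 m³/s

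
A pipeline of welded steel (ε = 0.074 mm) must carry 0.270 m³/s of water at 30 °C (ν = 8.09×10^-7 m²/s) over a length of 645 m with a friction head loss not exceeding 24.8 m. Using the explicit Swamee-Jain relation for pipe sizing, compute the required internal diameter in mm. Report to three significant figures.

D ≈ 302 mm

Swamee-Jain (Type III): D = 0.66·[ε^1.25·(LQ²/(gh_f))^4.75 + ν·Q^9.4·(L/(gh_f))^5.2]^0.04
LQ²/(gh_f) = 0.1933; L/(gh_f) = 2.651
Term 1 = ε^1.25·(…)^4.75 = 2.79×10^-9; Term 2 = ν·Q^9.4·(…)^5.2 = 5.82×10^-10
D = 0.66·(2.79×10^-9 + 5.82×10^-10)^0.04 = 0.3025 m = 302 mm
Check: V = 3.76 m/s, Re = 1.40×10^6, f = 0.01501, h_f = 23.0 m ≈ 24.8 m ✓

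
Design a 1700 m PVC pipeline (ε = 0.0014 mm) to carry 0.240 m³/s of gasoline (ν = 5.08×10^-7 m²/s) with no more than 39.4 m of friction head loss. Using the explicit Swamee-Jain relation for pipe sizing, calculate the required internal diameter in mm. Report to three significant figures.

D ≈ 295 mm

Swamee-Jain (Type III): D = 0.66·[ε^1.25·(LQ²/(gh_f))^4.75 + ν·Q^9.4·(L/(gh_f))^5.2]^0.04
LQ²/(gh_f) = 0.2533; L/(gh_f) = 4.398
Term 1 = ε^1.25·(…)^4.75 = 7.08×10^-11; Term 2 = ν·Q^9.4·(…)^5.2 = 1.68×10^-9
D = 0.66·(7.08×10^-11 + 1.68×10^-9)^0.04 = 0.2946 m = 295 mm
Check: V = 3.52 m/s, Re = 2.04×10^6, f = 0.01052, h_f = 38.3 m ≈ 39.4 m ✓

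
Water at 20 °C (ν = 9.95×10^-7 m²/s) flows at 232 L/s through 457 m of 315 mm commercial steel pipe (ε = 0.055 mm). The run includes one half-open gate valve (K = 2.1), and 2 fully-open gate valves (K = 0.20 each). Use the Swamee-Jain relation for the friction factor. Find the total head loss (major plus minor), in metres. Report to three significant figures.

H_L ≈ 10.7 m

V = 4Q/(πD²) = 2.977 m/s; V²/2g = 0.4517 m
Re = 9.42×10^5, ε/D = 1.75×10^-4 → f = 0.01454 (Swamee-Jain)
Major: h_f = f(L/D)·V²/2g = 0.01454·1451·0.4517 = 9.527 m
Minor: ΣK = 2.50; h_m = ΣK·V²/2g = 1.129 m
Total H_L = 9.527 + 1.129 = 10.66 m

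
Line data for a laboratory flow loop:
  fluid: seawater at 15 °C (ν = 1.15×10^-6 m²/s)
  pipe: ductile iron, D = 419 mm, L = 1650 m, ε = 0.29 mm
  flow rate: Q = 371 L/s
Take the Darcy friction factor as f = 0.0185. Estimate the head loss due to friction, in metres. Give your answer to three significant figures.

V = 4Q/(πD²) = 4·0.371/(π·0.419²) = 2.691 m/s
h_f = f(L/D)V²/(2g) = 0.01850·(1650/0.419)·2.691²/(2·9.81) = 26.88 m

h_f ≈ 26.9 m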